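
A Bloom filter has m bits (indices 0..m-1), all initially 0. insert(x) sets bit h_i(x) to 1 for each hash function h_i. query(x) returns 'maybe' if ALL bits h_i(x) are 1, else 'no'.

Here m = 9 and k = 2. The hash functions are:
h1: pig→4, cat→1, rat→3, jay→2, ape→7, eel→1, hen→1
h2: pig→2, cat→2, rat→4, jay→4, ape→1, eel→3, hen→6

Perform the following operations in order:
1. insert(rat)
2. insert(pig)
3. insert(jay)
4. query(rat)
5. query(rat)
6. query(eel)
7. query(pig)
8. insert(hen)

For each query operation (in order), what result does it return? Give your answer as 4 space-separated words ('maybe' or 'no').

Answer: maybe maybe no maybe

Derivation:
Start: bits=000000000
Op 1: insert rat -> sets bits 3 4 -> bits=000110000
Op 2: insert pig -> sets bits 2 4 -> bits=001110000
Op 3: insert jay -> sets bits 2 4 -> bits=001110000
Op 4: query rat -> checks bit3=1, bit4=1 (all 1) -> maybe
Op 5: query rat -> checks bit3=1, bit4=1 (all 1) -> maybe
Op 6: query eel -> checks bit1=0, bit3=1 (has a 0) -> no
Op 7: query pig -> checks bit2=1, bit4=1 (all 1) -> maybe
Op 8: insert hen -> sets bits 1 6 -> bits=011110100
Query results in order: maybe maybe no maybe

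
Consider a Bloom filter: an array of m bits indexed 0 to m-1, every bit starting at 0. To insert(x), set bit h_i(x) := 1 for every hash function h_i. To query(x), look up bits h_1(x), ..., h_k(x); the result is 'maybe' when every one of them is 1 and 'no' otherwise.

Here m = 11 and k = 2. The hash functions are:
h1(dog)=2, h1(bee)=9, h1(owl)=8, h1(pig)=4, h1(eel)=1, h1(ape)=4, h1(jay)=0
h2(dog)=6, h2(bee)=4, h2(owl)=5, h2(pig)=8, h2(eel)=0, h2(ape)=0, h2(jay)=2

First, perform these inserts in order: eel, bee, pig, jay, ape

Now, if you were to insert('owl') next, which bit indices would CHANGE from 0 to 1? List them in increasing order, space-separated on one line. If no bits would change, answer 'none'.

Answer: 5

Derivation:
Start: bits=00000000000
After insert 'eel': sets bits 0 1 -> bits=11000000000
After insert 'bee': sets bits 4 9 -> bits=11001000010
After insert 'pig': sets bits 4 8 -> bits=11001000110
After insert 'jay': sets bits 0 2 -> bits=11101000110
After insert 'ape': sets bits 0 4 -> bits=11101000110
insert 'owl' would touch bits 5 8; currently bit5=0, bit8=1
Bits that are 0 among those (would change 0->1): 5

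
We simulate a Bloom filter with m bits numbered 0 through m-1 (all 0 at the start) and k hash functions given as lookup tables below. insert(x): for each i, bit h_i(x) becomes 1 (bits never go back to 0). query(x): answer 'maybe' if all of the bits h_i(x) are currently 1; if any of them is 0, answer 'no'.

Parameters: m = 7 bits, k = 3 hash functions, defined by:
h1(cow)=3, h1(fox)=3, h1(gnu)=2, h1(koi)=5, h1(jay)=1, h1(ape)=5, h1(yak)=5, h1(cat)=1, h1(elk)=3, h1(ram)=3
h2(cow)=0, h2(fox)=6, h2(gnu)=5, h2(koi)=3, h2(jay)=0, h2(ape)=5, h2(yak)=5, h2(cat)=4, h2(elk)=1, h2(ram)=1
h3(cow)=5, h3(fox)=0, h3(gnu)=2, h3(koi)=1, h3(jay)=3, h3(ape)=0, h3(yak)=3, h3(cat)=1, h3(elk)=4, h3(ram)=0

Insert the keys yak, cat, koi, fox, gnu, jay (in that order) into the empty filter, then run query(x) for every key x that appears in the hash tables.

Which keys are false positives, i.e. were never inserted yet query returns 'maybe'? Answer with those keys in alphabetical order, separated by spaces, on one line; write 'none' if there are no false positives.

Answer: ape cow elk ram

Derivation:
Start: bits=0000000
After insert 'yak': sets bits 3 5 -> bits=0001010
After insert 'cat': sets bits 1 4 -> bits=0101110
After insert 'koi': sets bits 1 3 5 -> bits=0101110
After insert 'fox': sets bits 0 3 6 -> bits=1101111
After insert 'gnu': sets bits 2 5 -> bits=1111111
After insert 'jay': sets bits 0 1 3 -> bits=1111111
Not inserted: ape cow elk ram — query each against bits=1111111:
query ape: checks bit0=1, bit5=1 (all 1) -> maybe => FALSE POSITIVE
query cow: checks bit0=1, bit3=1, bit5=1 (all 1) -> maybe => FALSE POSITIVE
query elk: checks bit1=1, bit3=1, bit4=1 (all 1) -> maybe => FALSE POSITIVE
query ram: checks bit0=1, bit1=1, bit3=1 (all 1) -> maybe => FALSE POSITIVE
False positives (alphabetical): ape cow elk ram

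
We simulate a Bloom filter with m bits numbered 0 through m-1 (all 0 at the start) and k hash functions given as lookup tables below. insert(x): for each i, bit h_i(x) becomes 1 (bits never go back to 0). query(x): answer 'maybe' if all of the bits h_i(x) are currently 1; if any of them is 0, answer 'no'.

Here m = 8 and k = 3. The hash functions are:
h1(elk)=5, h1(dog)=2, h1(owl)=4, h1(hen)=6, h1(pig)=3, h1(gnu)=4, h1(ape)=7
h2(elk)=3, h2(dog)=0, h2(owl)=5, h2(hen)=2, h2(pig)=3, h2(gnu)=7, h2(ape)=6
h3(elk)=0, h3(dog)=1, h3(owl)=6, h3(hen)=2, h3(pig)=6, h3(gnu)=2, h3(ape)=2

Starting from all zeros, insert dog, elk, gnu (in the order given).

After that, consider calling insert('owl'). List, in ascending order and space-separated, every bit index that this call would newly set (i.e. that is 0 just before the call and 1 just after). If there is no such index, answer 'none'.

Start: bits=00000000
After insert 'dog': sets bits 0 1 2 -> bits=11100000
After insert 'elk': sets bits 0 3 5 -> bits=11110100
After insert 'gnu': sets bits 2 4 7 -> bits=11111101
insert 'owl' would touch bits 4 5 6; currently bit4=1, bit5=1, bit6=0
Bits that are 0 among those (would change 0->1): 6

Answer: 6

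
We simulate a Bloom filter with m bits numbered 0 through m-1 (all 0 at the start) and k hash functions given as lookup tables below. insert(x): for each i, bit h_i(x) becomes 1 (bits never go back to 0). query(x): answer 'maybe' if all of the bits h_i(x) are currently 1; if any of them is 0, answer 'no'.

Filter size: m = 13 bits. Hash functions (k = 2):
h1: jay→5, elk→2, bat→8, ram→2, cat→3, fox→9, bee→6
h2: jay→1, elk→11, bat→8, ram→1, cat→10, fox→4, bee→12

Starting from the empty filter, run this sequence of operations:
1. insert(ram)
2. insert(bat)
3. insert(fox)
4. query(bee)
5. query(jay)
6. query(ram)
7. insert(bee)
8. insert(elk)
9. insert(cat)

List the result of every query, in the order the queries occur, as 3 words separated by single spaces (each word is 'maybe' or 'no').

Start: bits=0000000000000
Op 1: insert ram -> sets bits 1 2 -> bits=0110000000000
Op 2: insert bat -> sets bits 8 -> bits=0110000010000
Op 3: insert fox -> sets bits 4 9 -> bits=0110100011000
Op 4: query bee -> checks bit6=0, bit12=0 (has a 0) -> no
Op 5: query jay -> checks bit1=1, bit5=0 (has a 0) -> no
Op 6: query ram -> checks bit1=1, bit2=1 (all 1) -> maybe
Op 7: insert bee -> sets bits 6 12 -> bits=0110101011001
Op 8: insert elk -> sets bits 2 11 -> bits=0110101011011
Op 9: insert cat -> sets bits 3 10 -> bits=0111101011111
Query results in order: no no maybe

Answer: no no maybe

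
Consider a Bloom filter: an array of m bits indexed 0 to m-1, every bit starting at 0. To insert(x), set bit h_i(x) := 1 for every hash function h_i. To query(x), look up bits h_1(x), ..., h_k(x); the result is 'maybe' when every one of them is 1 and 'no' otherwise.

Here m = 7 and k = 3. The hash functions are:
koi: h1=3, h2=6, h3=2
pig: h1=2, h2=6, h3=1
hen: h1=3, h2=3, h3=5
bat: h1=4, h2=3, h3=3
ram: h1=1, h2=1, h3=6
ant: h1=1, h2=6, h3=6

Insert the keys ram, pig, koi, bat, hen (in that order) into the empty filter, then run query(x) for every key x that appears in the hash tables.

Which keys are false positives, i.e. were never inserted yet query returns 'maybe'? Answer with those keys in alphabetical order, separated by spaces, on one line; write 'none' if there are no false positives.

Start: bits=0000000
After insert 'ram': sets bits 1 6 -> bits=0100001
After insert 'pig': sets bits 1 2 6 -> bits=0110001
After insert 'koi': sets bits 2 3 6 -> bits=0111001
After insert 'bat': sets bits 3 4 -> bits=0111101
After insert 'hen': sets bits 3 5 -> bits=0111111
Not inserted: ant — query each against bits=0111111:
query ant: checks bit1=1, bit6=1 (all 1) -> maybe => FALSE POSITIVE
False positives (alphabetical): ant

Answer: ant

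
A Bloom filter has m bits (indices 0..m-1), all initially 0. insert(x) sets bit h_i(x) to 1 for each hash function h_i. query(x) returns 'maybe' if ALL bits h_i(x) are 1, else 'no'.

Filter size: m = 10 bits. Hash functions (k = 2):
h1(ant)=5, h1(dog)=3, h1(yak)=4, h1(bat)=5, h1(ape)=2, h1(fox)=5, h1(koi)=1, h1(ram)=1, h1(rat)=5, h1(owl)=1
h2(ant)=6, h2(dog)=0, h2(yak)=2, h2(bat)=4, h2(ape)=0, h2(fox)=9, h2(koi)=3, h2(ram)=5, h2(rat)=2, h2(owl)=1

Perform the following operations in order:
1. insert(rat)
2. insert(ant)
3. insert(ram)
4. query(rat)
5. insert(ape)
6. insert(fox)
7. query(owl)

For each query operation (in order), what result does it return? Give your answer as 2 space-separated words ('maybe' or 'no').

Start: bits=0000000000
Op 1: insert rat -> sets bits 2 5 -> bits=0010010000
Op 2: insert ant -> sets bits 5 6 -> bits=0010011000
Op 3: insert ram -> sets bits 1 5 -> bits=0110011000
Op 4: query rat -> checks bit2=1, bit5=1 (all 1) -> maybe
Op 5: insert ape -> sets bits 0 2 -> bits=1110011000
Op 6: insert fox -> sets bits 5 9 -> bits=1110011001
Op 7: query owl -> checks bit1=1 (all 1) -> maybe
Query results in order: maybe maybe

Answer: maybe maybe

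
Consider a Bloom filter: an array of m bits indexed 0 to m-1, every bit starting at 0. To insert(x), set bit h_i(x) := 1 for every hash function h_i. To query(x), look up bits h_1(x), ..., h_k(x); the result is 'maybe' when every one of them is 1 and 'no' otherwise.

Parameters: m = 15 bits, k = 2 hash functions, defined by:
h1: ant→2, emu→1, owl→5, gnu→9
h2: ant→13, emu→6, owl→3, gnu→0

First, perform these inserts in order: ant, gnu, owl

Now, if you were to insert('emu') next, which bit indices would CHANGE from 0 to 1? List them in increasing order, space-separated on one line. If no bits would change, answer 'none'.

Start: bits=000000000000000
After insert 'ant': sets bits 2 13 -> bits=001000000000010
After insert 'gnu': sets bits 0 9 -> bits=101000000100010
After insert 'owl': sets bits 3 5 -> bits=101101000100010
insert 'emu' would touch bits 1 6; currently bit1=0, bit6=0
Bits that are 0 among those (would change 0->1): 1 6

Answer: 1 6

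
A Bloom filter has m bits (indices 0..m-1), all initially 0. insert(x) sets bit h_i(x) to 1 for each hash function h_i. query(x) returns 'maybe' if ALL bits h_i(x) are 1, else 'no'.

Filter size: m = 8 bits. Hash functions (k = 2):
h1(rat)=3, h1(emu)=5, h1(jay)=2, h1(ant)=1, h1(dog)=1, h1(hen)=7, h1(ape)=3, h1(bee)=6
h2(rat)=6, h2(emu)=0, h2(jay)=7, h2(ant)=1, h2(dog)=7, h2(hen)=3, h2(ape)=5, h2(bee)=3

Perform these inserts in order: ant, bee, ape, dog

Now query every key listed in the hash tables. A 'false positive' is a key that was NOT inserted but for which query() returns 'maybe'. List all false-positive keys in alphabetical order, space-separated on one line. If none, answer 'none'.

Answer: hen rat

Derivation:
Start: bits=00000000
After insert 'ant': sets bits 1 -> bits=01000000
After insert 'bee': sets bits 3 6 -> bits=01010010
After insert 'ape': sets bits 3 5 -> bits=01010110
After insert 'dog': sets bits 1 7 -> bits=01010111
Not inserted: emu hen jay rat — query each against bits=01010111:
query emu: checks bit0=0, bit5=1 (has a 0) -> no => not a false positive
query hen: checks bit3=1, bit7=1 (all 1) -> maybe => FALSE POSITIVE
query jay: checks bit2=0, bit7=1 (has a 0) -> no => not a false positive
query rat: checks bit3=1, bit6=1 (all 1) -> maybe => FALSE POSITIVE
False positives (alphabetical): hen rat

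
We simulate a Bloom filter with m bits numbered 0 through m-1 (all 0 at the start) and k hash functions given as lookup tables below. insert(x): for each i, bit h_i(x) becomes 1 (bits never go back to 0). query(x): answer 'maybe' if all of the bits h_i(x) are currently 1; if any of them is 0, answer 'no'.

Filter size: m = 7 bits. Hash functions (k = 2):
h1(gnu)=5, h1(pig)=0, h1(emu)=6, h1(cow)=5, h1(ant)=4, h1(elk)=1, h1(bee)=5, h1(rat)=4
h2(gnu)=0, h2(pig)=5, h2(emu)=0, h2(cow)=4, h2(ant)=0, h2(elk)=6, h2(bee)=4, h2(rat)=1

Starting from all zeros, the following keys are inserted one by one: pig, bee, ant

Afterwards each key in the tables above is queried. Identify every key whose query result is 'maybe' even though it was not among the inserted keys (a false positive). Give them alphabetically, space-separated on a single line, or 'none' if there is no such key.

Start: bits=0000000
After insert 'pig': sets bits 0 5 -> bits=1000010
After insert 'bee': sets bits 4 5 -> bits=1000110
After insert 'ant': sets bits 0 4 -> bits=1000110
Not inserted: cow elk emu gnu rat — query each against bits=1000110:
query cow: checks bit4=1, bit5=1 (all 1) -> maybe => FALSE POSITIVE
query elk: checks bit1=0, bit6=0 (has a 0) -> no => not a false positive
query emu: checks bit0=1, bit6=0 (has a 0) -> no => not a false positive
query gnu: checks bit0=1, bit5=1 (all 1) -> maybe => FALSE POSITIVE
query rat: checks bit1=0, bit4=1 (has a 0) -> no => not a false positive
False positives (alphabetical): cow gnu

Answer: cow gnu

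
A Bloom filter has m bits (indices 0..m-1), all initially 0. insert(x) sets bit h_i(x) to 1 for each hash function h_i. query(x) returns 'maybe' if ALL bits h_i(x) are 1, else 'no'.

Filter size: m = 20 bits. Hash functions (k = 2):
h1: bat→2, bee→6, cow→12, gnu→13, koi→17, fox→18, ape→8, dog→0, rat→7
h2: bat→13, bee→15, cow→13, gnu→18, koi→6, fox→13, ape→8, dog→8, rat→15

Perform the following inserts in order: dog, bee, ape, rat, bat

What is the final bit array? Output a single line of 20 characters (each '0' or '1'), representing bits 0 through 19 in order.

Start: bits=00000000000000000000
After insert 'dog': sets bits 0 8 -> bits=10000000100000000000
After insert 'bee': sets bits 6 15 -> bits=10000010100000010000
After insert 'ape': sets bits 8 -> bits=10000010100000010000
After insert 'rat': sets bits 7 15 -> bits=10000011100000010000
After insert 'bat': sets bits 2 13 -> bits=10100011100001010000

Answer: 10100011100001010000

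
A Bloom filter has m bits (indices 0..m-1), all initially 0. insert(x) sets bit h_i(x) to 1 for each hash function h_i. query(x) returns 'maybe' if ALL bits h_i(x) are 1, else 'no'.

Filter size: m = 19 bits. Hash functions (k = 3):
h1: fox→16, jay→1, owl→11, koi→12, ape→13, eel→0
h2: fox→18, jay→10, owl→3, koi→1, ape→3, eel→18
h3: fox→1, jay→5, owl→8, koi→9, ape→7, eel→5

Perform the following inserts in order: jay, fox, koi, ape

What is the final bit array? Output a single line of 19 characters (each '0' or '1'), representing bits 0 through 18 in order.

Answer: 0101010101101100101

Derivation:
Start: bits=0000000000000000000
After insert 'jay': sets bits 1 5 10 -> bits=0100010000100000000
After insert 'fox': sets bits 1 16 18 -> bits=0100010000100000101
After insert 'koi': sets bits 1 9 12 -> bits=0100010001101000101
After insert 'ape': sets bits 3 7 13 -> bits=0101010101101100101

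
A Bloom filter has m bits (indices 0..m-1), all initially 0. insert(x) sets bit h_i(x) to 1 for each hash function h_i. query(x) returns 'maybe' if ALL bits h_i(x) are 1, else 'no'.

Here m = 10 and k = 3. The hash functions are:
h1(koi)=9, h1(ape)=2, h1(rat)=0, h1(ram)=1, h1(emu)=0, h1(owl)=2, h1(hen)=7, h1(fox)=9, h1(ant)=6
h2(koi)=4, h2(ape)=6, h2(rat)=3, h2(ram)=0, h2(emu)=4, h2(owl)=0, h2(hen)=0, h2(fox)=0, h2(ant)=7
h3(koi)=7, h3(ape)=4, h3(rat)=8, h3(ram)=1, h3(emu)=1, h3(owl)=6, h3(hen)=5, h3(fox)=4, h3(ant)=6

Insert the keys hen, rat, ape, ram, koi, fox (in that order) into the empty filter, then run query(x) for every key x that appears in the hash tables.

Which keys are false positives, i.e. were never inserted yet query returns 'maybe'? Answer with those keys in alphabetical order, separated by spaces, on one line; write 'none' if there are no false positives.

Start: bits=0000000000
After insert 'hen': sets bits 0 5 7 -> bits=1000010100
After insert 'rat': sets bits 0 3 8 -> bits=1001010110
After insert 'ape': sets bits 2 4 6 -> bits=1011111110
After insert 'ram': sets bits 0 1 -> bits=1111111110
After insert 'koi': sets bits 4 7 9 -> bits=1111111111
After insert 'fox': sets bits 0 4 9 -> bits=1111111111
Not inserted: ant emu owl — query each against bits=1111111111:
query ant: checks bit6=1, bit7=1 (all 1) -> maybe => FALSE POSITIVE
query emu: checks bit0=1, bit1=1, bit4=1 (all 1) -> maybe => FALSE POSITIVE
query owl: checks bit0=1, bit2=1, bit6=1 (all 1) -> maybe => FALSE POSITIVE
False positives (alphabetical): ant emu owl

Answer: ant emu owl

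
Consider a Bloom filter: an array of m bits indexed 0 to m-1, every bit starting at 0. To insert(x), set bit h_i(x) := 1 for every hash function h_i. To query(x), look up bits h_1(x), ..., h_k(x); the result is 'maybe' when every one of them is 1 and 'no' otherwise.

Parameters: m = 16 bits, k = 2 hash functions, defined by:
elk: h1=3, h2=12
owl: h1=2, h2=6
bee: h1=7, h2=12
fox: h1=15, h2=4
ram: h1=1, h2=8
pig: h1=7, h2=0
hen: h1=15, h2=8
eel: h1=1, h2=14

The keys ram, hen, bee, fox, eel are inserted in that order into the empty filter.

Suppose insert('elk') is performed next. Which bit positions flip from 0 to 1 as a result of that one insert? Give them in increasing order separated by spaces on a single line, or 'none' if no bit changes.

Answer: 3

Derivation:
Start: bits=0000000000000000
After insert 'ram': sets bits 1 8 -> bits=0100000010000000
After insert 'hen': sets bits 8 15 -> bits=0100000010000001
After insert 'bee': sets bits 7 12 -> bits=0100000110001001
After insert 'fox': sets bits 4 15 -> bits=0100100110001001
After insert 'eel': sets bits 1 14 -> bits=0100100110001011
insert 'elk' would touch bits 3 12; currently bit3=0, bit12=1
Bits that are 0 among those (would change 0->1): 3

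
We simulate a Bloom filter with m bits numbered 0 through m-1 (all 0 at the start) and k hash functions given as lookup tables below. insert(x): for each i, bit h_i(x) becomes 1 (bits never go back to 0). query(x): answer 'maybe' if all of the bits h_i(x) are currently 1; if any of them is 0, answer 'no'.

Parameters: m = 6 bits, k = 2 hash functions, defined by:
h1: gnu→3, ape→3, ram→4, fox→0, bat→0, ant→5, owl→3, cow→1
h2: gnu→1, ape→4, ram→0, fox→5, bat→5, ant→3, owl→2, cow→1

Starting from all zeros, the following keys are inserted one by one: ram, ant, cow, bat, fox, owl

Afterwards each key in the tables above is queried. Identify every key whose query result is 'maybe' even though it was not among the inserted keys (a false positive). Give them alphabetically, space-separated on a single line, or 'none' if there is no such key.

Start: bits=000000
After insert 'ram': sets bits 0 4 -> bits=100010
After insert 'ant': sets bits 3 5 -> bits=100111
After insert 'cow': sets bits 1 -> bits=110111
After insert 'bat': sets bits 0 5 -> bits=110111
After insert 'fox': sets bits 0 5 -> bits=110111
After insert 'owl': sets bits 2 3 -> bits=111111
Not inserted: ape gnu — query each against bits=111111:
query ape: checks bit3=1, bit4=1 (all 1) -> maybe => FALSE POSITIVE
query gnu: checks bit1=1, bit3=1 (all 1) -> maybe => FALSE POSITIVE
False positives (alphabetical): ape gnu

Answer: ape gnu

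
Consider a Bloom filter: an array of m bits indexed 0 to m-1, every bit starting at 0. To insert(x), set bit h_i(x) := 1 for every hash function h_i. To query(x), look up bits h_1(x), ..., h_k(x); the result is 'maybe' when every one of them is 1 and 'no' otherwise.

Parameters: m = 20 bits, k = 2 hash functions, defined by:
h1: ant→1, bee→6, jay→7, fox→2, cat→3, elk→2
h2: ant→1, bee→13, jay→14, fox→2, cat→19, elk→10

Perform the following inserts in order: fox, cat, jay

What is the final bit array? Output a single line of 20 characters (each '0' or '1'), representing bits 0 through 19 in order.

Start: bits=00000000000000000000
After insert 'fox': sets bits 2 -> bits=00100000000000000000
After insert 'cat': sets bits 3 19 -> bits=00110000000000000001
After insert 'jay': sets bits 7 14 -> bits=00110001000000100001

Answer: 00110001000000100001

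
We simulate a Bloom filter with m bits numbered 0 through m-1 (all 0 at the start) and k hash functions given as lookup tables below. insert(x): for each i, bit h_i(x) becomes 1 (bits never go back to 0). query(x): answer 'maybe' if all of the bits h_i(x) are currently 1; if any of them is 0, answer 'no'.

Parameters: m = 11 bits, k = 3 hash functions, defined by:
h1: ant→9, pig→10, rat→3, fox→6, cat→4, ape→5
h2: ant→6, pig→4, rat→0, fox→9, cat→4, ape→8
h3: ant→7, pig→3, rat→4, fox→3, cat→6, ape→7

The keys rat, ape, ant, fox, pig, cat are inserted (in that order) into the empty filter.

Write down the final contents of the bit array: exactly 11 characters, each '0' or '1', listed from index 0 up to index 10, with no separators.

Start: bits=00000000000
After insert 'rat': sets bits 0 3 4 -> bits=10011000000
After insert 'ape': sets bits 5 7 8 -> bits=10011101100
After insert 'ant': sets bits 6 7 9 -> bits=10011111110
After insert 'fox': sets bits 3 6 9 -> bits=10011111110
After insert 'pig': sets bits 3 4 10 -> bits=10011111111
After insert 'cat': sets bits 4 6 -> bits=10011111111

Answer: 10011111111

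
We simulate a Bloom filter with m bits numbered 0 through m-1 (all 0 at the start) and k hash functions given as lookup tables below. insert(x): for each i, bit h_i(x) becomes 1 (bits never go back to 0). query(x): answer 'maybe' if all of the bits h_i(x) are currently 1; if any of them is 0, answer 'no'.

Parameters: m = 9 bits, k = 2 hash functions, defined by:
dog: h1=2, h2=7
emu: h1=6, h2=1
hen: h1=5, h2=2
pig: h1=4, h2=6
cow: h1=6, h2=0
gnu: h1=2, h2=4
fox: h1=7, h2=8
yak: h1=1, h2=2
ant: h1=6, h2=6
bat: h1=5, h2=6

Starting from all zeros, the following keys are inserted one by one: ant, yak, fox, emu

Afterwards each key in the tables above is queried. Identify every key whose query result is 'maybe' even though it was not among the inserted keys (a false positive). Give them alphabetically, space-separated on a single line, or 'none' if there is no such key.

Start: bits=000000000
After insert 'ant': sets bits 6 -> bits=000000100
After insert 'yak': sets bits 1 2 -> bits=011000100
After insert 'fox': sets bits 7 8 -> bits=011000111
After insert 'emu': sets bits 1 6 -> bits=011000111
Not inserted: bat cow dog gnu hen pig — query each against bits=011000111:
query bat: checks bit5=0, bit6=1 (has a 0) -> no => not a false positive
query cow: checks bit0=0, bit6=1 (has a 0) -> no => not a false positive
query dog: checks bit2=1, bit7=1 (all 1) -> maybe => FALSE POSITIVE
query gnu: checks bit2=1, bit4=0 (has a 0) -> no => not a false positive
query hen: checks bit2=1, bit5=0 (has a 0) -> no => not a false positive
query pig: checks bit4=0, bit6=1 (has a 0) -> no => not a false positive
False positives (alphabetical): dog

Answer: dog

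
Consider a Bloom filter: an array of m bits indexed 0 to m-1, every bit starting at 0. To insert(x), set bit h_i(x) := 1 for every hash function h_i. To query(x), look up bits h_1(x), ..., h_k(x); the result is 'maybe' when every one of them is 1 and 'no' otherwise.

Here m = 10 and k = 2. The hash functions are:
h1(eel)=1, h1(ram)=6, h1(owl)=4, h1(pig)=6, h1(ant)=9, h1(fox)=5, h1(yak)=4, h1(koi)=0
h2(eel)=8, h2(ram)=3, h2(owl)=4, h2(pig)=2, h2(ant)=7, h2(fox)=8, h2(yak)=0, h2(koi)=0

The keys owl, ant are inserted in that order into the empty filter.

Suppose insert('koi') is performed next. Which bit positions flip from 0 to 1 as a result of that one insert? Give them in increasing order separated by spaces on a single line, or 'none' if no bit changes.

Answer: 0

Derivation:
Start: bits=0000000000
After insert 'owl': sets bits 4 -> bits=0000100000
After insert 'ant': sets bits 7 9 -> bits=0000100101
insert 'koi' would touch bits 0; currently bit0=0
Bits that are 0 among those (would change 0->1): 0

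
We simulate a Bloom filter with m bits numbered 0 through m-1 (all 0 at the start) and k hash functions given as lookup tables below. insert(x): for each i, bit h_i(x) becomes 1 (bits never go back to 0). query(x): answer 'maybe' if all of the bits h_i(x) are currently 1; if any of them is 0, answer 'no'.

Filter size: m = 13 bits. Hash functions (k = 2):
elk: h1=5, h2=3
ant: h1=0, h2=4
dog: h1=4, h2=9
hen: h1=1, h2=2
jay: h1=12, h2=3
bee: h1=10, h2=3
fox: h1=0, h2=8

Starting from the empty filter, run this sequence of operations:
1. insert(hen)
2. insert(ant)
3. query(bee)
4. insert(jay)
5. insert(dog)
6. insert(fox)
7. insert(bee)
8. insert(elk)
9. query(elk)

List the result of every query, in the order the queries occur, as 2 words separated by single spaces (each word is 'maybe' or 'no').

Answer: no maybe

Derivation:
Start: bits=0000000000000
Op 1: insert hen -> sets bits 1 2 -> bits=0110000000000
Op 2: insert ant -> sets bits 0 4 -> bits=1110100000000
Op 3: query bee -> checks bit3=0, bit10=0 (has a 0) -> no
Op 4: insert jay -> sets bits 3 12 -> bits=1111100000001
Op 5: insert dog -> sets bits 4 9 -> bits=1111100001001
Op 6: insert fox -> sets bits 0 8 -> bits=1111100011001
Op 7: insert bee -> sets bits 3 10 -> bits=1111100011101
Op 8: insert elk -> sets bits 3 5 -> bits=1111110011101
Op 9: query elk -> checks bit3=1, bit5=1 (all 1) -> maybe
Query results in order: no maybe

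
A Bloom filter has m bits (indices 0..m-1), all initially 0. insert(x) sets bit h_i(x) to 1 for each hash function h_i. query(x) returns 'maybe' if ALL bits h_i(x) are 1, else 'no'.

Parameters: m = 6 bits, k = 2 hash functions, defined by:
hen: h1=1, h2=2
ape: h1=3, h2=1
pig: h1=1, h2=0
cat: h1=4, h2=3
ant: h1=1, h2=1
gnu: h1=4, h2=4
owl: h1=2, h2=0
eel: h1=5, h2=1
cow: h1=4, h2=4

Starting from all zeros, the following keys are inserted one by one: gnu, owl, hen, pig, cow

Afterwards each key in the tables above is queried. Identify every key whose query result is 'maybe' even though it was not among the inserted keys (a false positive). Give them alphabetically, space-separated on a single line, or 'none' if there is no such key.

Answer: ant

Derivation:
Start: bits=000000
After insert 'gnu': sets bits 4 -> bits=000010
After insert 'owl': sets bits 0 2 -> bits=101010
After insert 'hen': sets bits 1 2 -> bits=111010
After insert 'pig': sets bits 0 1 -> bits=111010
After insert 'cow': sets bits 4 -> bits=111010
Not inserted: ant ape cat eel — query each against bits=111010:
query ant: checks bit1=1 (all 1) -> maybe => FALSE POSITIVE
query ape: checks bit1=1, bit3=0 (has a 0) -> no => not a false positive
query cat: checks bit3=0, bit4=1 (has a 0) -> no => not a false positive
query eel: checks bit1=1, bit5=0 (has a 0) -> no => not a false positive
False positives (alphabetical): ant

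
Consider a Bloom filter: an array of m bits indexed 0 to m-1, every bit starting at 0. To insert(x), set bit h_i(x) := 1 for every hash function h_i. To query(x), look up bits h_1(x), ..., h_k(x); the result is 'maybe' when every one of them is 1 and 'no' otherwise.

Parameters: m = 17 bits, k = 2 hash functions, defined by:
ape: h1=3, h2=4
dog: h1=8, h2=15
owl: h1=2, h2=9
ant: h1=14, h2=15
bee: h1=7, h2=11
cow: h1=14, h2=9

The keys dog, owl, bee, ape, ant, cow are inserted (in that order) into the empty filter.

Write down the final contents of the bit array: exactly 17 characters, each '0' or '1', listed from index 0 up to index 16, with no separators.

Start: bits=00000000000000000
After insert 'dog': sets bits 8 15 -> bits=00000000100000010
After insert 'owl': sets bits 2 9 -> bits=00100000110000010
After insert 'bee': sets bits 7 11 -> bits=00100001110100010
After insert 'ape': sets bits 3 4 -> bits=00111001110100010
After insert 'ant': sets bits 14 15 -> bits=00111001110100110
After insert 'cow': sets bits 9 14 -> bits=00111001110100110

Answer: 00111001110100110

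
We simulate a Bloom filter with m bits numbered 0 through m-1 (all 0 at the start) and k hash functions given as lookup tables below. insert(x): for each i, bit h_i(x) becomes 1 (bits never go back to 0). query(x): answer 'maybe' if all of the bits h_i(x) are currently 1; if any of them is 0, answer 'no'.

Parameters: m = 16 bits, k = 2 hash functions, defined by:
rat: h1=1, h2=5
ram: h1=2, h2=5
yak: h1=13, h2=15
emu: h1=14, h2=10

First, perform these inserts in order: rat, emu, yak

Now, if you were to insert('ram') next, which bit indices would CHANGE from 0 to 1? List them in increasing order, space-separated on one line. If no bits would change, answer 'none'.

Start: bits=0000000000000000
After insert 'rat': sets bits 1 5 -> bits=0100010000000000
After insert 'emu': sets bits 10 14 -> bits=0100010000100010
After insert 'yak': sets bits 13 15 -> bits=0100010000100111
insert 'ram' would touch bits 2 5; currently bit2=0, bit5=1
Bits that are 0 among those (would change 0->1): 2

Answer: 2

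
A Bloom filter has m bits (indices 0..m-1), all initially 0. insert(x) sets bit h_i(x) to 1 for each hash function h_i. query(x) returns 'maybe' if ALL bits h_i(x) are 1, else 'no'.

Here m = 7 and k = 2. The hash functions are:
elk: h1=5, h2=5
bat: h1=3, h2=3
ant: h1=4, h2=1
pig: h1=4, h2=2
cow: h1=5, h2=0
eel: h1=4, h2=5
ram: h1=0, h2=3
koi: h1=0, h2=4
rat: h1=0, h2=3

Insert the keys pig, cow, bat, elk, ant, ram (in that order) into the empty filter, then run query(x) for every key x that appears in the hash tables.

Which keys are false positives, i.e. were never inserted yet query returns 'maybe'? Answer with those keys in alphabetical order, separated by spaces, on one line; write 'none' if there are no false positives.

Answer: eel koi rat

Derivation:
Start: bits=0000000
After insert 'pig': sets bits 2 4 -> bits=0010100
After insert 'cow': sets bits 0 5 -> bits=1010110
After insert 'bat': sets bits 3 -> bits=1011110
After insert 'elk': sets bits 5 -> bits=1011110
After insert 'ant': sets bits 1 4 -> bits=1111110
After insert 'ram': sets bits 0 3 -> bits=1111110
Not inserted: eel koi rat — query each against bits=1111110:
query eel: checks bit4=1, bit5=1 (all 1) -> maybe => FALSE POSITIVE
query koi: checks bit0=1, bit4=1 (all 1) -> maybe => FALSE POSITIVE
query rat: checks bit0=1, bit3=1 (all 1) -> maybe => FALSE POSITIVE
False positives (alphabetical): eel koi rat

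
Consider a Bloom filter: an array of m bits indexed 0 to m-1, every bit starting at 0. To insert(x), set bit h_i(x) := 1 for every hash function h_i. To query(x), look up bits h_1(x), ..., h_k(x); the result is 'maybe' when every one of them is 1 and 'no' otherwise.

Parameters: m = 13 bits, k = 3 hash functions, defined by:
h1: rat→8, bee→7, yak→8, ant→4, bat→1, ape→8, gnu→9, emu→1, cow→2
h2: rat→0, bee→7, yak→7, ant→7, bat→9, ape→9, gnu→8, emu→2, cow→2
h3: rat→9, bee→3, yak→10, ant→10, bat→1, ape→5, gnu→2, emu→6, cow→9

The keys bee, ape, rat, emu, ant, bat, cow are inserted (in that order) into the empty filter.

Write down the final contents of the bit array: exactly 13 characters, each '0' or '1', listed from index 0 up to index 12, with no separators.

Start: bits=0000000000000
After insert 'bee': sets bits 3 7 -> bits=0001000100000
After insert 'ape': sets bits 5 8 9 -> bits=0001010111000
After insert 'rat': sets bits 0 8 9 -> bits=1001010111000
After insert 'emu': sets bits 1 2 6 -> bits=1111011111000
After insert 'ant': sets bits 4 7 10 -> bits=1111111111100
After insert 'bat': sets bits 1 9 -> bits=1111111111100
After insert 'cow': sets bits 2 9 -> bits=1111111111100

Answer: 1111111111100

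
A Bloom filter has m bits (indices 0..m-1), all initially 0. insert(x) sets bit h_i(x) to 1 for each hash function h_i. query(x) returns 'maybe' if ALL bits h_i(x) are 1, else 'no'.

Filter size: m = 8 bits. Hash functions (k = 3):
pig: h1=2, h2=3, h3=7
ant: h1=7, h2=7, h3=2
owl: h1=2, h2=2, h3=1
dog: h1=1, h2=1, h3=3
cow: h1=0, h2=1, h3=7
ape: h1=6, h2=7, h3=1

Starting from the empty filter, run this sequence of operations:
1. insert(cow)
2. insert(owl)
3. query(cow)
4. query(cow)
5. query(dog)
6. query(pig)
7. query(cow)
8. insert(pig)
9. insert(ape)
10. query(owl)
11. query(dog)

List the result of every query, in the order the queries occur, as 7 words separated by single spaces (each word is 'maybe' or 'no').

Start: bits=00000000
Op 1: insert cow -> sets bits 0 1 7 -> bits=11000001
Op 2: insert owl -> sets bits 1 2 -> bits=11100001
Op 3: query cow -> checks bit0=1, bit1=1, bit7=1 (all 1) -> maybe
Op 4: query cow -> checks bit0=1, bit1=1, bit7=1 (all 1) -> maybe
Op 5: query dog -> checks bit1=1, bit3=0 (has a 0) -> no
Op 6: query pig -> checks bit2=1, bit3=0, bit7=1 (has a 0) -> no
Op 7: query cow -> checks bit0=1, bit1=1, bit7=1 (all 1) -> maybe
Op 8: insert pig -> sets bits 2 3 7 -> bits=11110001
Op 9: insert ape -> sets bits 1 6 7 -> bits=11110011
Op 10: query owl -> checks bit1=1, bit2=1 (all 1) -> maybe
Op 11: query dog -> checks bit1=1, bit3=1 (all 1) -> maybe
Query results in order: maybe maybe no no maybe maybe maybe

Answer: maybe maybe no no maybe maybe maybe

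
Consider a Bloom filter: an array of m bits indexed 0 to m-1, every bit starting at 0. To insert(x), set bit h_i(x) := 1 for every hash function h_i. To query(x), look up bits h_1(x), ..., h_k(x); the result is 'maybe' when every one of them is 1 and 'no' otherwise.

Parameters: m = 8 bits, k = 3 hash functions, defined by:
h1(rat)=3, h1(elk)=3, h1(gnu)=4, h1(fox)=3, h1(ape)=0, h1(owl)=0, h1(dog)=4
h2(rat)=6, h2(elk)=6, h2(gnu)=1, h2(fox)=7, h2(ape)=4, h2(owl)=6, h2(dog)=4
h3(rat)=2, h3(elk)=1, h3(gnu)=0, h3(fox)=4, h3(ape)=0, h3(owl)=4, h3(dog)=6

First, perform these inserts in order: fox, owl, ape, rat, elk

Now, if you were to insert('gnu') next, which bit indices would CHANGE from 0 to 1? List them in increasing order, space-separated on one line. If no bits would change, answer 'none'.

Answer: none

Derivation:
Start: bits=00000000
After insert 'fox': sets bits 3 4 7 -> bits=00011001
After insert 'owl': sets bits 0 4 6 -> bits=10011011
After insert 'ape': sets bits 0 4 -> bits=10011011
After insert 'rat': sets bits 2 3 6 -> bits=10111011
After insert 'elk': sets bits 1 3 6 -> bits=11111011
insert 'gnu' would touch bits 0 1 4; currently bit0=1, bit1=1, bit4=1
Bits that are 0 among those (would change 0->1): none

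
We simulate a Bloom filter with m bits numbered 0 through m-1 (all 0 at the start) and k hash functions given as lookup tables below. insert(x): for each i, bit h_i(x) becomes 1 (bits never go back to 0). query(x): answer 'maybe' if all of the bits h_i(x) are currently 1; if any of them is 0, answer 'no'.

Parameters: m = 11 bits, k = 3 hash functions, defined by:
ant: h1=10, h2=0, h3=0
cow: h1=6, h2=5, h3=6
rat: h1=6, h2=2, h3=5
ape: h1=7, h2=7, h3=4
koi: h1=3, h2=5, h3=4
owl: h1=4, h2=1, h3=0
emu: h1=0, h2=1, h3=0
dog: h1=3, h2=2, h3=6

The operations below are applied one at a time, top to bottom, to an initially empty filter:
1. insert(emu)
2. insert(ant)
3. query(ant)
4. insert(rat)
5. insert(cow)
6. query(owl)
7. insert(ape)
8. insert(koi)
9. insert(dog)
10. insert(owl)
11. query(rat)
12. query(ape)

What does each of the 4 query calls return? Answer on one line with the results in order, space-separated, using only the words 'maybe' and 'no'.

Start: bits=00000000000
Op 1: insert emu -> sets bits 0 1 -> bits=11000000000
Op 2: insert ant -> sets bits 0 10 -> bits=11000000001
Op 3: query ant -> checks bit0=1, bit10=1 (all 1) -> maybe
Op 4: insert rat -> sets bits 2 5 6 -> bits=11100110001
Op 5: insert cow -> sets bits 5 6 -> bits=11100110001
Op 6: query owl -> checks bit0=1, bit1=1, bit4=0 (has a 0) -> no
Op 7: insert ape -> sets bits 4 7 -> bits=11101111001
Op 8: insert koi -> sets bits 3 4 5 -> bits=11111111001
Op 9: insert dog -> sets bits 2 3 6 -> bits=11111111001
Op 10: insert owl -> sets bits 0 1 4 -> bits=11111111001
Op 11: query rat -> checks bit2=1, bit5=1, bit6=1 (all 1) -> maybe
Op 12: query ape -> checks bit4=1, bit7=1 (all 1) -> maybe
Query results in order: maybe no maybe maybe

Answer: maybe no maybe maybe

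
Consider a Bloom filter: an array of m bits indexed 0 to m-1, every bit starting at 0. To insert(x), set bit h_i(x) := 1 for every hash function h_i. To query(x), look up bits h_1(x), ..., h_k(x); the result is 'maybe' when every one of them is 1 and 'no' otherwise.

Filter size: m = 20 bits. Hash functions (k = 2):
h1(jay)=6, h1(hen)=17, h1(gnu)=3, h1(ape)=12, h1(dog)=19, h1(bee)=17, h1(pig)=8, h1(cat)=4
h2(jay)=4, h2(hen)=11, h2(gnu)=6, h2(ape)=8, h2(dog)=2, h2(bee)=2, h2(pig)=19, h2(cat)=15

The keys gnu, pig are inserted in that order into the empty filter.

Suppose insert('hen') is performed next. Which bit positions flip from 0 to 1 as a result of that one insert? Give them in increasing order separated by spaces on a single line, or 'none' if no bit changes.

Start: bits=00000000000000000000
After insert 'gnu': sets bits 3 6 -> bits=00010010000000000000
After insert 'pig': sets bits 8 19 -> bits=00010010100000000001
insert 'hen' would touch bits 11 17; currently bit11=0, bit17=0
Bits that are 0 among those (would change 0->1): 11 17

Answer: 11 17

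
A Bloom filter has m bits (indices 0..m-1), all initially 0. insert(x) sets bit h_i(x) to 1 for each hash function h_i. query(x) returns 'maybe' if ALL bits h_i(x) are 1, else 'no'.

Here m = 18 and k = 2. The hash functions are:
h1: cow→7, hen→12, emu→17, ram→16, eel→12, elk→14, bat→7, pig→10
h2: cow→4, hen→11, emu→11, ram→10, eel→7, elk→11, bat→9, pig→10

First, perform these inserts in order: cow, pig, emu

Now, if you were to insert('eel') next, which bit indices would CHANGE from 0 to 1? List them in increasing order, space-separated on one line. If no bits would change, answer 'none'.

Answer: 12

Derivation:
Start: bits=000000000000000000
After insert 'cow': sets bits 4 7 -> bits=000010010000000000
After insert 'pig': sets bits 10 -> bits=000010010010000000
After insert 'emu': sets bits 11 17 -> bits=000010010011000001
insert 'eel' would touch bits 7 12; currently bit7=1, bit12=0
Bits that are 0 among those (would change 0->1): 12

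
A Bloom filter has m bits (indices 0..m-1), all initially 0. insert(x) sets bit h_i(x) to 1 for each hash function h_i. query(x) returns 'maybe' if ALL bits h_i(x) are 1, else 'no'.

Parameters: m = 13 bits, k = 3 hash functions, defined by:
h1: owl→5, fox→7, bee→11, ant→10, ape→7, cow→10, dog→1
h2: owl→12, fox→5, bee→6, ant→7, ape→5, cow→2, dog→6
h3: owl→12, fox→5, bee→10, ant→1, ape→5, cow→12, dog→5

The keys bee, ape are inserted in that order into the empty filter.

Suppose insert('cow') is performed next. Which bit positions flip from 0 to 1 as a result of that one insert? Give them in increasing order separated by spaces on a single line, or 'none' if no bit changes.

Answer: 2 12

Derivation:
Start: bits=0000000000000
After insert 'bee': sets bits 6 10 11 -> bits=0000001000110
After insert 'ape': sets bits 5 7 -> bits=0000011100110
insert 'cow' would touch bits 2 10 12; currently bit2=0, bit10=1, bit12=0
Bits that are 0 among those (would change 0->1): 2 12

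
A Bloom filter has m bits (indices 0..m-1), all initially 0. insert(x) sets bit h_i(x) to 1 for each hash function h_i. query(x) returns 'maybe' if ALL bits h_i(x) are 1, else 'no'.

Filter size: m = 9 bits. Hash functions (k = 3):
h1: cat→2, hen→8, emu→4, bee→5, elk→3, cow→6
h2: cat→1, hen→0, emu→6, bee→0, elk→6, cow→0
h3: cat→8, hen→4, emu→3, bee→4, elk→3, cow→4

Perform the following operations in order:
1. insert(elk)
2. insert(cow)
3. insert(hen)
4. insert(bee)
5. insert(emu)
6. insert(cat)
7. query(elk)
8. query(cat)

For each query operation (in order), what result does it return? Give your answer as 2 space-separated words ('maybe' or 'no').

Start: bits=000000000
Op 1: insert elk -> sets bits 3 6 -> bits=000100100
Op 2: insert cow -> sets bits 0 4 6 -> bits=100110100
Op 3: insert hen -> sets bits 0 4 8 -> bits=100110101
Op 4: insert bee -> sets bits 0 4 5 -> bits=100111101
Op 5: insert emu -> sets bits 3 4 6 -> bits=100111101
Op 6: insert cat -> sets bits 1 2 8 -> bits=111111101
Op 7: query elk -> checks bit3=1, bit6=1 (all 1) -> maybe
Op 8: query cat -> checks bit1=1, bit2=1, bit8=1 (all 1) -> maybe
Query results in order: maybe maybe

Answer: maybe maybe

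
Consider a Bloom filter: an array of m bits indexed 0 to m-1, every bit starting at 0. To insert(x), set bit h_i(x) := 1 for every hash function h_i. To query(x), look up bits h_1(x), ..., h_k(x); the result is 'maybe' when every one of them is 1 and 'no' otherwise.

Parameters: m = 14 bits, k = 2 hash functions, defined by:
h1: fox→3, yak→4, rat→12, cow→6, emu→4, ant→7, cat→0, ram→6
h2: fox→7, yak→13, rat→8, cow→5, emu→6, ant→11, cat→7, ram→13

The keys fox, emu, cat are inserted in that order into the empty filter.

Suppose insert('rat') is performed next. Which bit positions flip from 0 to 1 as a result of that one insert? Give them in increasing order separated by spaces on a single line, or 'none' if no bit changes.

Start: bits=00000000000000
After insert 'fox': sets bits 3 7 -> bits=00010001000000
After insert 'emu': sets bits 4 6 -> bits=00011011000000
After insert 'cat': sets bits 0 7 -> bits=10011011000000
insert 'rat' would touch bits 8 12; currently bit8=0, bit12=0
Bits that are 0 among those (would change 0->1): 8 12

Answer: 8 12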